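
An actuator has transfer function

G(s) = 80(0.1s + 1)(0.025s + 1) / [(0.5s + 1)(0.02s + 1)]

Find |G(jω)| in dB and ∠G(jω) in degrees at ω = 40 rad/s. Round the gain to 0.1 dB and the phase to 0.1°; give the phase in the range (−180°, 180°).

25.2 dB, -4.8°

At ω = 40 rad/s:
zero (1 + j40·0.1) = 1 + j4 → |·| ≈ 4.1231, ∠ ≈ 75.96°
zero (1 + j40·0.025) = 1 + j1 → |·| ≈ 1.4142, ∠ ≈ 45.00°
pole (1 + j40·0.5) = 1 + j20 → |·| ≈ 20.025, ∠ ≈ 87.14°
pole (1 + j40·0.02) = 1 + j0.8 → |·| ≈ 1.2806, ∠ ≈ 38.66°
|G| = 80 · 4.1231 · 1.4142 / (20.025 · 1.2806) ≈ 18.19
Gain = 20 log₁₀(18.19) ≈ 25.20 dB
∠G = (75.96° + 45.00°) − (87.14° + 38.66°) = -4.84°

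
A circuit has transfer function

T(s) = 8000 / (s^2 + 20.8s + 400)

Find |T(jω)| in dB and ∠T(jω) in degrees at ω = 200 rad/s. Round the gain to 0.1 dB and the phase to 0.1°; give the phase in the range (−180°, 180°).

At s = jω = j200:
quadratic: (j200)² + 20.8·j200 + 400 = -39600 + j4160 → |·| ≈ 39818, ∠ ≈ 174.00°
|T| = 8000 / 39818 ≈ 0.20091
Gain = 20 log₁₀(0.20091) ≈ -13.94 dB
∠T = 0.00° − 174.00° = -174.00°

-13.9 dB, -174.0°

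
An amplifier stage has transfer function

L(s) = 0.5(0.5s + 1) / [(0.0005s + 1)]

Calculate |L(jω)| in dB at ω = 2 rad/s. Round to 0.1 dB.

-3.0 dB

At ω = 2 rad/s:
zero (1 + j2·0.5) = 1 + j1 → |·| ≈ 1.4142, ∠ ≈ 45.00°
pole (1 + j2·0.0005) = 1 + j0.001 → |·| ≈ 1, ∠ ≈ 0.06°
|L| = 0.5 · 1.4142 / (1) ≈ 0.7071
Gain = 20 log₁₀(0.7071) ≈ -3.01 dB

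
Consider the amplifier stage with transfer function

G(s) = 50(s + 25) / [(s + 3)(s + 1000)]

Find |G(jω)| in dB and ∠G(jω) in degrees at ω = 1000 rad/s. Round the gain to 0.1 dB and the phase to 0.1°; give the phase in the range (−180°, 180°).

-29.0 dB, -46.3°

At s = jω = j1000:
zero (s+25): 25 + j1000 → |·| = √(25²+1000²) = √1000625 ≈ 1000.3, ∠ = arctan(1000/25) ≈ 88.57°
pole (s+3): 3 + j1000 → |·| = √(3²+1000²) = √1000009 ≈ 1000, ∠ = arctan(1000/3) ≈ 89.83°
pole (s+1000): 1000 + j1000 → |·| = √(1000²+1000²) = √2000000 ≈ 1414.2, ∠ = arctan(1000/1000) ≈ 45.00°
|G| = 50 · 1000.3 / 1.4142e+06 ≈ 0.035366
Gain = 20 log₁₀(0.035366) ≈ -29.03 dB
∠G = 88.57° − 134.83° = -46.26°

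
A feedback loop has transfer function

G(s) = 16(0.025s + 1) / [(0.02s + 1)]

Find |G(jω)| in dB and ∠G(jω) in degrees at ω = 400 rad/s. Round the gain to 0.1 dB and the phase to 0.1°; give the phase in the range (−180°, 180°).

26.0 dB, 1.4°

At ω = 400 rad/s:
zero (1 + j400·0.025) = 1 + j10 → |·| ≈ 10.05, ∠ ≈ 84.29°
pole (1 + j400·0.02) = 1 + j8 → |·| ≈ 8.0623, ∠ ≈ 82.87°
|G| = 16 · 10.05 / (8.0623) ≈ 19.945
Gain = 20 log₁₀(19.945) ≈ 26.00 dB
∠G = (84.29°) − (82.87°) = 1.42°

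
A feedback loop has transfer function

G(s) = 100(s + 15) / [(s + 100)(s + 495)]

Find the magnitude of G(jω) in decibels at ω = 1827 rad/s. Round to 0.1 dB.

-25.6 dB

At s = jω = j1827:
zero (s+15): 15 + j1827 → |·| = √(15²+1827²) = √3338154 ≈ 1827.1, ∠ = arctan(1827/15) ≈ 89.53°
pole (s+100): 100 + j1827 → |·| = √(100²+1827²) = √3347929 ≈ 1829.7, ∠ = arctan(1827/100) ≈ 86.87°
pole (s+495): 495 + j1827 → |·| = √(495²+1827²) = √3582954 ≈ 1892.9, ∠ = arctan(1827/495) ≈ 74.84°
|G| = 100 · 1827.1 / 3.4634e+06 ≈ 0.052755
Gain = 20 log₁₀(0.052755) ≈ -25.55 dB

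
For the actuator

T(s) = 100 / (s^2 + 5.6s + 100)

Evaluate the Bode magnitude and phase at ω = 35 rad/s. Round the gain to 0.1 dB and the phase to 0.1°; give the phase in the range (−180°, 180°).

-21.2 dB, -170.1°

At s = jω = j35:
quadratic: (j35)² + 5.6·j35 + 100 = -1125 + j196 → |·| ≈ 1141.9, ∠ ≈ 170.12°
|T| = 100 / 1141.9 ≈ 0.087573
Gain = 20 log₁₀(0.087573) ≈ -21.15 dB
∠T = 0.00° − 170.12° = -170.12°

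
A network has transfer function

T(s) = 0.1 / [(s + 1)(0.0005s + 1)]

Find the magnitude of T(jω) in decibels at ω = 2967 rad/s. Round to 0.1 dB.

At ω = 2967 rad/s:
pole (1 + j2967·1) = 1 + j2967 → |·| ≈ 2967, ∠ ≈ 89.98°
pole (1 + j2967·0.0005) = 1 + j1.4835 → |·| ≈ 1.7891, ∠ ≈ 56.02°
|T| = 0.1 · 1 / (2967 · 1.7891) ≈ 1.8839e-05
Gain = 20 log₁₀(1.8839e-05) ≈ -94.50 dB

-94.5 dB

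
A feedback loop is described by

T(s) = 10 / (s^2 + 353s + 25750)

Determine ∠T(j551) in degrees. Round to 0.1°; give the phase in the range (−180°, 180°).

-145.0°

Substitute s = j551:
Numerator: 10 = 10 + j0
Denominator: (j551)^2 + 353(j551) + 25750 = -277851 + j194503
|N| = √(10² + 0²) ≈ 10, ∠N ≈ 0.00°
|D| = √(277851² + 194503²) ≈ 3.3916e+05, ∠D ≈ 145.01°
∠T = 0.00° − 145.01° = -145.01°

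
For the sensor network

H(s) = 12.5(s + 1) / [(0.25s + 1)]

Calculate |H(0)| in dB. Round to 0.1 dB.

21.9 dB

H(0) = 12.5 · 1 / 1 = 12.5
20 log₁₀(12.5) ≈ 21.94 dB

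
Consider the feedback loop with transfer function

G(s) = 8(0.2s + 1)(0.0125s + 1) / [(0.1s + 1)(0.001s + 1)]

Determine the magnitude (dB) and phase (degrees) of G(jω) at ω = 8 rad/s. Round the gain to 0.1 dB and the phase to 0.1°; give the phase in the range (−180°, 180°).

21.5 dB, 24.6°

At ω = 8 rad/s:
zero (1 + j8·0.2) = 1 + j1.6 → |·| ≈ 1.8868, ∠ ≈ 57.99°
zero (1 + j8·0.0125) = 1 + j0.1 → |·| ≈ 1.005, ∠ ≈ 5.71°
pole (1 + j8·0.1) = 1 + j0.8 → |·| ≈ 1.2806, ∠ ≈ 38.66°
pole (1 + j8·0.001) = 1 + j0.008 → |·| ≈ 1, ∠ ≈ 0.46°
|G| = 8 · 1.8868 · 1.005 / (1.2806 · 1) ≈ 11.846
Gain = 20 log₁₀(11.846) ≈ 21.47 dB
∠G = (57.99° + 5.71°) − (38.66° + 0.46°) = 24.58°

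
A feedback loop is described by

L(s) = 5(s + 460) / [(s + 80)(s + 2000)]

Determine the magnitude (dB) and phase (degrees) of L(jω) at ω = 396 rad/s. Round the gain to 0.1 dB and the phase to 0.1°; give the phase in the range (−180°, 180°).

-48.7 dB, -49.1°

At s = jω = j396:
zero (s+460): 460 + j396 → |·| = √(460²+396²) = √368416 ≈ 606.97, ∠ = arctan(396/460) ≈ 40.72°
pole (s+80): 80 + j396 → |·| = √(80²+396²) = √163216 ≈ 404, ∠ = arctan(396/80) ≈ 78.58°
pole (s+2000): 2000 + j396 → |·| = √(2000²+396²) = √4156816 ≈ 2038.8, ∠ = arctan(396/2000) ≈ 11.20°
|L| = 5 · 606.97 / 8.2368e+05 ≈ 0.0036845
Gain = 20 log₁₀(0.0036845) ≈ -48.67 dB
∠L = 40.72° − 89.78° = -49.06°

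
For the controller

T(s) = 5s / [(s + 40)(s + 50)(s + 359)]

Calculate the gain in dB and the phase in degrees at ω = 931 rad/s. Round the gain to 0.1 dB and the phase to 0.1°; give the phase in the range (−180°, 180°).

-105.4 dB, -153.4°

At s = jω = j931:
zero at origin: s = j931 → |·| = 931, ∠ = 90.00°
pole (s+40): 40 + j931 → |·| = √(40²+931²) = √868361 ≈ 931.86, ∠ = arctan(931/40) ≈ 87.54°
pole (s+50): 50 + j931 → |·| = √(50²+931²) = √869261 ≈ 932.34, ∠ = arctan(931/50) ≈ 86.93°
pole (s+359): 359 + j931 → |·| = √(359²+931²) = √995642 ≈ 997.82, ∠ = arctan(931/359) ≈ 68.91°
|T| = 5 · 931 / 8.6692e+08 ≈ 5.3696e-06
Gain = 20 log₁₀(5.3696e-06) ≈ -105.40 dB
∠T = 90.00° − 243.38° = -153.38°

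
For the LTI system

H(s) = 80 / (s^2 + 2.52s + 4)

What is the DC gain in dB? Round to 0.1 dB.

26.0 dB

H(0) = 80 / 4 = 20
20 log₁₀(20) ≈ 26.02 dB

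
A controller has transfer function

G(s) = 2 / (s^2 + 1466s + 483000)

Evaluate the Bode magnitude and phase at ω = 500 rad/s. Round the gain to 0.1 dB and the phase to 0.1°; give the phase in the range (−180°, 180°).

Substitute s = j500:
Numerator: 2 = 2 + j0
Denominator: (j500)^2 + 1466(j500) + 483000 = 233000 + j733000
|N| = √(2² + 0²) ≈ 2, ∠N ≈ 0.00°
|D| = √(233000² + 733000²) ≈ 7.6914e+05, ∠D ≈ 72.37°
|G| = 2 / 7.6914e+05 ≈ 2.6003e-06
Gain = 20 log₁₀(2.6003e-06) ≈ -111.70 dB
∠G = 0.00° − 72.37° = -72.37°

-111.7 dB, -72.4°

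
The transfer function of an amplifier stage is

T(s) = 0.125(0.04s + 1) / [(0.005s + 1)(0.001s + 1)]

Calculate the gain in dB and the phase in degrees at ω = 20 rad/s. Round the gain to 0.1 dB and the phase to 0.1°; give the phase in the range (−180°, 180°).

-16.0 dB, 31.8°

At ω = 20 rad/s:
zero (1 + j20·0.04) = 1 + j0.8 → |·| ≈ 1.2806, ∠ ≈ 38.66°
pole (1 + j20·0.005) = 1 + j0.1 → |·| ≈ 1.005, ∠ ≈ 5.71°
pole (1 + j20·0.001) = 1 + j0.02 → |·| ≈ 1.0002, ∠ ≈ 1.15°
|T| = 0.125 · 1.2806 / (1.005 · 1.0002) ≈ 0.15925
Gain = 20 log₁₀(0.15925) ≈ -15.96 dB
∠T = (38.66°) − (5.71° + 1.15°) = 31.80°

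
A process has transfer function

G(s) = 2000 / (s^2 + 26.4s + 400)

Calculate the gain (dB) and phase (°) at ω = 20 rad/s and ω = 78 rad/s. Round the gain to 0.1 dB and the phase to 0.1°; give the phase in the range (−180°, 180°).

ω = 20: 11.6 dB, -90.0°; ω = 78: -9.6 dB, -160.1°

At s = jω = j20:
quadratic: (j20)² + 26.4·j20 + 400 = 0 + j528 → |·| ≈ 528, ∠ ≈ 90.00°
|G| = 2000 / 528 ≈ 3.7879
Gain = 20 log₁₀(3.7879) ≈ 11.57 dB
∠G = 0.00° − 90.00° = -90.00°

At s = jω = j78:
quadratic: (j78)² + 26.4·j78 + 400 = -5684 + j2059.2 → |·| ≈ 6045.5, ∠ ≈ 160.09°
|G| = 2000 / 6045.5 ≈ 0.33082
Gain = 20 log₁₀(0.33082) ≈ -9.61 dB
∠G = 0.00° − 160.09° = -160.09°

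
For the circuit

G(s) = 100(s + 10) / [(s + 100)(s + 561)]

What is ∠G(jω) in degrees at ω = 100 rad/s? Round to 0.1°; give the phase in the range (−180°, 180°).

At s = jω = j100:
zero (s+10): 10 + j100 → |·| = √(10²+100²) = √10100 ≈ 100.5, ∠ = arctan(100/10) ≈ 84.29°
pole (s+100): 100 + j100 → |·| = √(100²+100²) = √20000 ≈ 141.42, ∠ = arctan(100/100) ≈ 45.00°
pole (s+561): 561 + j100 → |·| = √(561²+100²) = √324721 ≈ 569.84, ∠ = arctan(100/561) ≈ 10.11°
∠G = 84.29° − 55.11° = 29.18°

29.2°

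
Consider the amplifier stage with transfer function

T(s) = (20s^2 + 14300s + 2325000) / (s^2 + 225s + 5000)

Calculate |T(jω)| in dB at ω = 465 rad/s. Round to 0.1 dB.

Substitute s = j465:
Numerator: 20(j465)^2 + 14300(j465) + 2325000 = -1999500 + j6649500
Denominator: (j465)^2 + 225(j465) + 5000 = -211225 + j104625
|N| = √(1999500² + 6649500²) ≈ 6.9436e+06, ∠N ≈ 106.74°
|D| = √(211225² + 104625²) ≈ 2.3572e+05, ∠D ≈ 153.65°
|T| = 6.9436e+06 / 2.3572e+05 ≈ 29.457
Gain = 20 log₁₀(29.457) ≈ 29.38 dB

29.4 dB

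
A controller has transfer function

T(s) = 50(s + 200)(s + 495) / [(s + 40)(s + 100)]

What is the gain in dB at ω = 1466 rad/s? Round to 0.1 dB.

34.5 dB

At s = jω = j1466:
zero (s+200): 200 + j1466 → |·| = √(200²+1466²) = √2189156 ≈ 1479.6, ∠ = arctan(1466/200) ≈ 82.23°
zero (s+495): 495 + j1466 → |·| = √(495²+1466²) = √2394181 ≈ 1547.3, ∠ = arctan(1466/495) ≈ 71.34°
pole (s+40): 40 + j1466 → |·| = √(40²+1466²) = √2150756 ≈ 1466.5, ∠ = arctan(1466/40) ≈ 88.44°
pole (s+100): 100 + j1466 → |·| = √(100²+1466²) = √2159156 ≈ 1469.4, ∠ = arctan(1466/100) ≈ 86.10°
|T| = 50 · 2.2894e+06 / 2.1549e+06 ≈ 53.121
Gain = 20 log₁₀(53.121) ≈ 34.51 dB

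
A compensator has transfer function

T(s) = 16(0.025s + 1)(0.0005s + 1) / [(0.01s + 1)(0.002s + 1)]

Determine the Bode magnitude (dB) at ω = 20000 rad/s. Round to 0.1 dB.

At ω = 20000 rad/s:
zero (1 + j20000·0.025) = 1 + j500 → |·| ≈ 500, ∠ ≈ 89.89°
zero (1 + j20000·0.0005) = 1 + j10 → |·| ≈ 10.05, ∠ ≈ 84.29°
pole (1 + j20000·0.01) = 1 + j200 → |·| ≈ 200, ∠ ≈ 89.71°
pole (1 + j20000·0.002) = 1 + j40 → |·| ≈ 40.012, ∠ ≈ 88.57°
|T| = 16 · 500 · 10.05 / (200 · 40.012) ≈ 10.047
Gain = 20 log₁₀(10.047) ≈ 20.04 dB

20.0 dB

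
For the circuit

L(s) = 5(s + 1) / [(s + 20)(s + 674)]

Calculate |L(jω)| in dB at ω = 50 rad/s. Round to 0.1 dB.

-43.3 dB

At s = jω = j50:
zero (s+1): 1 + j50 → |·| = √(1²+50²) = √2501 ≈ 50.01, ∠ = arctan(50/1) ≈ 88.85°
pole (s+20): 20 + j50 → |·| = √(20²+50²) = √2900 ≈ 53.852, ∠ = arctan(50/20) ≈ 68.20°
pole (s+674): 674 + j50 → |·| = √(674²+50²) = √456776 ≈ 675.85, ∠ = arctan(50/674) ≈ 4.24°
|L| = 5 · 50.01 / 36396 ≈ 0.0068703
Gain = 20 log₁₀(0.0068703) ≈ -43.26 dB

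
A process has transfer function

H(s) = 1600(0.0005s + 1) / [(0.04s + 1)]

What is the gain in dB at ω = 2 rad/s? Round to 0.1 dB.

At ω = 2 rad/s:
zero (1 + j2·0.0005) = 1 + j0.001 → |·| ≈ 1, ∠ ≈ 0.06°
pole (1 + j2·0.04) = 1 + j0.08 → |·| ≈ 1.0032, ∠ ≈ 4.57°
|H| = 1600 · 1 / (1.0032) ≈ 1594.9
Gain = 20 log₁₀(1594.9) ≈ 64.05 dB

64.1 dB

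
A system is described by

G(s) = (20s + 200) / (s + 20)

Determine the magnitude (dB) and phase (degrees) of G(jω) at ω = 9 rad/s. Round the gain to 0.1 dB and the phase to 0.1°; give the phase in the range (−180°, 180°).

Substitute s = j9:
Numerator: 20(j9) + 200 = 200 + j180
Denominator: (j9) + 20 = 20 + j9
|N| = √(200² + 180²) ≈ 269.07, ∠N ≈ 41.99°
|D| = √(20² + 9²) ≈ 21.932, ∠D ≈ 24.23°
|G| = 269.07 / 21.932 ≈ 12.268
Gain = 20 log₁₀(12.268) ≈ 21.78 dB
∠G = 41.99° − 24.23° = 17.76°

21.8 dB, 17.8°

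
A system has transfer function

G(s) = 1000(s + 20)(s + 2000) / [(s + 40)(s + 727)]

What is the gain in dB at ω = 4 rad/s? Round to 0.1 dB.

62.9 dB

At s = jω = j4:
zero (s+20): 20 + j4 → |·| = √(20²+4²) = √416 ≈ 20.396, ∠ = arctan(4/20) ≈ 11.31°
zero (s+2000): 2000 + j4 → |·| = √(2000²+4²) = √4000016 ≈ 2000, ∠ = arctan(4/2000) ≈ 0.11°
pole (s+40): 40 + j4 → |·| = √(40²+4²) = √1616 ≈ 40.2, ∠ = arctan(4/40) ≈ 5.71°
pole (s+727): 727 + j4 → |·| = √(727²+4²) = √528545 ≈ 727.01, ∠ = arctan(4/727) ≈ 0.32°
|G| = 1000 · 40792 / 29226 ≈ 1395.7
Gain = 20 log₁₀(1395.7) ≈ 62.90 dB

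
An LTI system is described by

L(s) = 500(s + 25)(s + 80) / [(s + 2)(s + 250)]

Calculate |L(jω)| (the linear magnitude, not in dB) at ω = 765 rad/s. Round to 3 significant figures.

At s = jω = j765:
zero (s+25): 25 + j765 → |·| = √(25²+765²) = √585850 ≈ 765.41, ∠ = arctan(765/25) ≈ 88.13°
zero (s+80): 80 + j765 → |·| = √(80²+765²) = √591625 ≈ 769.17, ∠ = arctan(765/80) ≈ 84.03°
pole (s+2): 2 + j765 → |·| = √(2²+765²) = √585229 ≈ 765, ∠ = arctan(765/2) ≈ 89.85°
pole (s+250): 250 + j765 → |·| = √(250²+765²) = √647725 ≈ 804.81, ∠ = arctan(765/250) ≈ 71.90°
|L| = 500 · 5.8873e+05 / 6.1568e+05 ≈ 478.11

478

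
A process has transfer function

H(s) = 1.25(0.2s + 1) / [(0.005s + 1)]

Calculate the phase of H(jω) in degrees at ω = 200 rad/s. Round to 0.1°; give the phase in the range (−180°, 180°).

At ω = 200 rad/s:
zero (1 + j200·0.2) = 1 + j40 → |·| ≈ 40.012, ∠ ≈ 88.57°
pole (1 + j200·0.005) = 1 + j1 → |·| ≈ 1.4142, ∠ ≈ 45.00°
∠H = (88.57°) − (45.00°) = 43.57°

43.6°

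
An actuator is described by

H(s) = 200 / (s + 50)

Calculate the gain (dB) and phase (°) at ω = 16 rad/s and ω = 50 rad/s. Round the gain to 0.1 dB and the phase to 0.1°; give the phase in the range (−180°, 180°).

Substitute s = j16:
Numerator: 200 = 200 + j0
Denominator: (j16) + 50 = 50 + j16
|N| = √(200² + 0²) ≈ 200, ∠N ≈ 0.00°
|D| = √(50² + 16²) ≈ 52.498, ∠D ≈ 17.74°
|H| = 200 / 52.498 ≈ 3.8097
Gain = 20 log₁₀(3.8097) ≈ 11.62 dB
∠H = 0.00° − 17.74° = -17.74°

Substitute s = j50:
Numerator: 200 = 200 + j0
Denominator: (j50) + 50 = 50 + j50
|N| = √(200² + 0²) ≈ 200, ∠N ≈ 0.00°
|D| = √(50² + 50²) ≈ 70.711, ∠D ≈ 45.00°
|H| = 200 / 70.711 ≈ 2.8284
Gain = 20 log₁₀(2.8284) ≈ 9.03 dB
∠H = 0.00° − 45.00° = -45.00°

ω = 16: 11.6 dB, -17.7°; ω = 50: 9.0 dB, -45.0°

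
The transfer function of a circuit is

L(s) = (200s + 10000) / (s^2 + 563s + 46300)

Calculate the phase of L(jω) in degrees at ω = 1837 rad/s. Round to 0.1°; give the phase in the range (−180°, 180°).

-74.3°

Substitute s = j1837:
Numerator: 200(j1837) + 10000 = 10000 + j367400
Denominator: (j1837)^2 + 563(j1837) + 46300 = -3328269 + j1034231
|N| = √(10000² + 367400²) ≈ 3.6754e+05, ∠N ≈ 88.44°
|D| = √(3328269² + 1034231²) ≈ 3.4853e+06, ∠D ≈ 162.74°
∠L = 88.44° − 162.74° = -74.30°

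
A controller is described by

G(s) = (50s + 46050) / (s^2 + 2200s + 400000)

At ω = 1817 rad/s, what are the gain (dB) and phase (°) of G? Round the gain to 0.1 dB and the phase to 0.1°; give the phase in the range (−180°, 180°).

Substitute s = j1817:
Numerator: 50(j1817) + 46050 = 46050 + j90850
Denominator: (j1817)^2 + 2200(j1817) + 400000 = -2901489 + j3997400
|N| = √(46050² + 90850²) ≈ 1.0185e+05, ∠N ≈ 63.12°
|D| = √(2901489² + 3997400²) ≈ 4.9394e+06, ∠D ≈ 125.97°
|G| = 1.0185e+05 / 4.9394e+06 ≈ 0.02062
Gain = 20 log₁₀(0.02062) ≈ -33.71 dB
∠G = 63.12° − 125.97° = -62.85°

-33.7 dB, -62.9°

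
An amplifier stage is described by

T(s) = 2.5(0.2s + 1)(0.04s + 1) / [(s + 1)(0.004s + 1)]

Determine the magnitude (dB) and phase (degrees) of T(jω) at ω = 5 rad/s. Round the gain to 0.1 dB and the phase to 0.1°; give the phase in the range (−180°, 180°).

At ω = 5 rad/s:
zero (1 + j5·0.2) = 1 + j1 → |·| ≈ 1.4142, ∠ ≈ 45.00°
zero (1 + j5·0.04) = 1 + j0.2 → |·| ≈ 1.0198, ∠ ≈ 11.31°
pole (1 + j5·1) = 1 + j5 → |·| ≈ 5.099, ∠ ≈ 78.69°
pole (1 + j5·0.004) = 1 + j0.02 → |·| ≈ 1.0002, ∠ ≈ 1.15°
|T| = 2.5 · 1.4142 · 1.0198 / (5.099 · 1.0002) ≈ 0.70696
Gain = 20 log₁₀(0.70696) ≈ -3.01 dB
∠T = (45.00° + 11.31°) − (78.69° + 1.15°) = -23.53°

-3.0 dB, -23.5°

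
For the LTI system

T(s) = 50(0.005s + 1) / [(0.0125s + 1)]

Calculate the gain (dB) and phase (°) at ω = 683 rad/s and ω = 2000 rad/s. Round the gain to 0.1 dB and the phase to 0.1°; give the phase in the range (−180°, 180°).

At ω = 683 rad/s:
zero (1 + j683·0.005) = 1 + j3.415 → |·| ≈ 3.5584, ∠ ≈ 73.68°
pole (1 + j683·0.0125) = 1 + j8.5375 → |·| ≈ 8.5959, ∠ ≈ 83.32°
|T| = 50 · 3.5584 / (8.5959) ≈ 20.698
Gain = 20 log₁₀(20.698) ≈ 26.32 dB
∠T = (73.68°) − (83.32°) = -9.64°

At ω = 2000 rad/s:
zero (1 + j2000·0.005) = 1 + j10 → |·| ≈ 10.05, ∠ ≈ 84.29°
pole (1 + j2000·0.0125) = 1 + j25 → |·| ≈ 25.02, ∠ ≈ 87.71°
|T| = 50 · 10.05 / (25.02) ≈ 20.084
Gain = 20 log₁₀(20.084) ≈ 26.06 dB
∠T = (84.29°) − (87.71°) = -3.42°

ω = 683: 26.3 dB, -9.6°; ω = 2000: 26.1 dB, -3.4°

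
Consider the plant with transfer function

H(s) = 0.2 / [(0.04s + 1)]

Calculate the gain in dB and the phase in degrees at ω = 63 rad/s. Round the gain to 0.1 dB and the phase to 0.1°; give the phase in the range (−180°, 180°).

-22.6 dB, -68.4°

At ω = 63 rad/s:
pole (1 + j63·0.04) = 1 + j2.52 → |·| ≈ 2.7112, ∠ ≈ 68.36°
|H| = 0.2 · 1 / (2.7112) ≈ 0.073768
Gain = 20 log₁₀(0.073768) ≈ -22.64 dB
∠H = (0°) − (68.36°) = -68.36°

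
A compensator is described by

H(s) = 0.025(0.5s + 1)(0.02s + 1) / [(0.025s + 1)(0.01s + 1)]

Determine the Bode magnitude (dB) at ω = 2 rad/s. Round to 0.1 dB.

-29.0 dB

At ω = 2 rad/s:
zero (1 + j2·0.5) = 1 + j1 → |·| ≈ 1.4142, ∠ ≈ 45.00°
zero (1 + j2·0.02) = 1 + j0.04 → |·| ≈ 1.0008, ∠ ≈ 2.29°
pole (1 + j2·0.025) = 1 + j0.05 → |·| ≈ 1.0012, ∠ ≈ 2.86°
pole (1 + j2·0.01) = 1 + j0.02 → |·| ≈ 1.0002, ∠ ≈ 1.15°
|H| = 0.025 · 1.4142 · 1.0008 / (1.0012 · 1.0002) ≈ 0.035334
Gain = 20 log₁₀(0.035334) ≈ -29.04 dB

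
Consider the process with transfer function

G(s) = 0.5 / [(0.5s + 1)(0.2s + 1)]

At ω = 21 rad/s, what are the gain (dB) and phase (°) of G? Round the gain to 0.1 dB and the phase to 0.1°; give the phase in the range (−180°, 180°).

-39.2 dB, -161.2°

At ω = 21 rad/s:
pole (1 + j21·0.5) = 1 + j10.5 → |·| ≈ 10.548, ∠ ≈ 84.56°
pole (1 + j21·0.2) = 1 + j4.2 → |·| ≈ 4.3174, ∠ ≈ 76.61°
|G| = 0.5 · 1 / (10.548 · 4.3174) ≈ 0.010979
Gain = 20 log₁₀(0.010979) ≈ -39.19 dB
∠G = (0°) − (84.56° + 76.61°) = -161.17°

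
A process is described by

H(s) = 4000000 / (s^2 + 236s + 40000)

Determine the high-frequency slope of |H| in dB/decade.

Each pole contributes −20 dB/decade at high frequency; each zero contributes +20 dB/decade.
Net: 0 zero(s) − 2 pole(s) → -40 dB/decade.

-40 dB/decade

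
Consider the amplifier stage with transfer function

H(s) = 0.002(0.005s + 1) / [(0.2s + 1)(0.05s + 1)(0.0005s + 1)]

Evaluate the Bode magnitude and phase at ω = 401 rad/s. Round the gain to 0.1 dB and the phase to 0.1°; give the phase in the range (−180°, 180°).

-111.3 dB, -124.3°

At ω = 401 rad/s:
zero (1 + j401·0.005) = 1 + j2.005 → |·| ≈ 2.2405, ∠ ≈ 63.49°
pole (1 + j401·0.2) = 1 + j80.2 → |·| ≈ 80.206, ∠ ≈ 89.29°
pole (1 + j401·0.05) = 1 + j20.05 → |·| ≈ 20.075, ∠ ≈ 87.14°
pole (1 + j401·0.0005) = 1 + j0.2005 → |·| ≈ 1.0199, ∠ ≈ 11.34°
|H| = 0.002 · 2.2405 / (80.206 · 20.075 · 1.0199) ≈ 2.7287e-06
Gain = 20 log₁₀(2.7287e-06) ≈ -111.28 dB
∠H = (63.49°) − (89.29° + 87.14° + 11.34°) = -124.28°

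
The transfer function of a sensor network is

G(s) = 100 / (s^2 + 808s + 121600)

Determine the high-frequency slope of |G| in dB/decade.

-40 dB/decade

Each pole contributes −20 dB/decade at high frequency; each zero contributes +20 dB/decade.
Net: 0 zero(s) − 2 pole(s) → -40 dB/decade.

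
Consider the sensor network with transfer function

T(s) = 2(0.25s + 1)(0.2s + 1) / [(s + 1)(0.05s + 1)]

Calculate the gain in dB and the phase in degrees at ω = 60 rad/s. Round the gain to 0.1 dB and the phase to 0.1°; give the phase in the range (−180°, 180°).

5.6 dB, 10.8°

At ω = 60 rad/s:
zero (1 + j60·0.25) = 1 + j15 → |·| ≈ 15.033, ∠ ≈ 86.19°
zero (1 + j60·0.2) = 1 + j12 → |·| ≈ 12.042, ∠ ≈ 85.24°
pole (1 + j60·1) = 1 + j60 → |·| ≈ 60.008, ∠ ≈ 89.05°
pole (1 + j60·0.05) = 1 + j3 → |·| ≈ 3.1623, ∠ ≈ 71.57°
|T| = 2 · 15.033 · 12.042 / (60.008 · 3.1623) ≈ 1.9079
Gain = 20 log₁₀(1.9079) ≈ 5.61 dB
∠T = (86.19° + 85.24°) − (89.05° + 71.57°) = 10.81°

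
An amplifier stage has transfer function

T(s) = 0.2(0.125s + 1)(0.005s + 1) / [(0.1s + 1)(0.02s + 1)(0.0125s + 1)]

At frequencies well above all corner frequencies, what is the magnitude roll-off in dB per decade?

Each pole contributes −20 dB/decade at high frequency; each zero contributes +20 dB/decade.
Net: 2 zero(s) − 3 pole(s) → -20 dB/decade.

-20 dB/decade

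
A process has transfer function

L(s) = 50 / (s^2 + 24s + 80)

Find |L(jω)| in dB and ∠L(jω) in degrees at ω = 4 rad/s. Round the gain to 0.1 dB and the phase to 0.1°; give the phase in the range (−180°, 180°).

Substitute s = j4:
Numerator: 50 = 50 + j0
Denominator: (j4)^2 + 24(j4) + 80 = 64 + j96
|N| = √(50² + 0²) ≈ 50, ∠N ≈ 0.00°
|D| = √(64² + 96²) ≈ 115.38, ∠D ≈ 56.31°
|L| = 50 / 115.38 ≈ 0.43335
Gain = 20 log₁₀(0.43335) ≈ -7.26 dB
∠L = 0.00° − 56.31° = -56.31°

-7.3 dB, -56.3°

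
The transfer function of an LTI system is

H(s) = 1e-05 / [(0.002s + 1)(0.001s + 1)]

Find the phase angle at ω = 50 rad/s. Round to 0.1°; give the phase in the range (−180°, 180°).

At ω = 50 rad/s:
pole (1 + j50·0.002) = 1 + j0.1 → |·| ≈ 1.005, ∠ ≈ 5.71°
pole (1 + j50·0.001) = 1 + j0.05 → |·| ≈ 1.0012, ∠ ≈ 2.86°
∠H = (0°) − (5.71° + 2.86°) = -8.57°

-8.6°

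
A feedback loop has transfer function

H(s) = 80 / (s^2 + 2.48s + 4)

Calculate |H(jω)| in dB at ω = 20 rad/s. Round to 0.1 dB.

-14.0 dB

At s = jω = j20:
quadratic: (j20)² + 2.48·j20 + 4 = -396 + j49.6 → |·| ≈ 399.09, ∠ ≈ 172.86°
|H| = 80 / 399.09 ≈ 0.20046
Gain = 20 log₁₀(0.20046) ≈ -13.96 dB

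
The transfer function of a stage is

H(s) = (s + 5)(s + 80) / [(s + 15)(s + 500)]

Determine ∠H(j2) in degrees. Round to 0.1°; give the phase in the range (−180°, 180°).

15.4°

At s = jω = j2:
zero (s+5): 5 + j2 → |·| = √(5²+2²) = √29 ≈ 5.3852, ∠ = arctan(2/5) ≈ 21.80°
zero (s+80): 80 + j2 → |·| = √(80²+2²) = √6404 ≈ 80.025, ∠ = arctan(2/80) ≈ 1.43°
pole (s+15): 15 + j2 → |·| = √(15²+2²) = √229 ≈ 15.133, ∠ = arctan(2/15) ≈ 7.59°
pole (s+500): 500 + j2 → |·| = √(500²+2²) = √250004 ≈ 500, ∠ = arctan(2/500) ≈ 0.23°
∠H = 23.23° − 7.82° = 15.41°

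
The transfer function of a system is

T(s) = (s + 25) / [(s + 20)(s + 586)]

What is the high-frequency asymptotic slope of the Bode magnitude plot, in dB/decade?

-20 dB/decade

Each pole contributes −20 dB/decade at high frequency; each zero contributes +20 dB/decade.
Net: 1 zero(s) − 2 pole(s) → -20 dB/decade.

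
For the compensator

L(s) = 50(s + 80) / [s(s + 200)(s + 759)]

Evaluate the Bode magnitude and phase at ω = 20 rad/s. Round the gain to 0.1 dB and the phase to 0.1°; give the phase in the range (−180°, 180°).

-57.4 dB, -83.2°

At s = jω = j20:
zero (s+80): 80 + j20 → |·| = √(80²+20²) = √6800 ≈ 82.462, ∠ = arctan(20/80) ≈ 14.04°
pole (s+200): 200 + j20 → |·| = √(200²+20²) = √40400 ≈ 201, ∠ = arctan(20/200) ≈ 5.71°
pole (s+759): 759 + j20 → |·| = √(759²+20²) = √576481 ≈ 759.26, ∠ = arctan(20/759) ≈ 1.51°
pole at origin: |s| = 20, ∠ = 90.00° (in denominator)
|L| = 50 · 82.462 / 3.0522e+06 ≈ 0.0013509
Gain = 20 log₁₀(0.0013509) ≈ -57.39 dB
∠L = 14.04° − 97.22° = -83.18°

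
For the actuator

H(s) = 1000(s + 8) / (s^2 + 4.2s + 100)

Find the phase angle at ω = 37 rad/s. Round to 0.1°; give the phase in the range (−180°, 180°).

At s = jω = j37:
zero (s+8): 8 + j37 → |·| = √(8²+37²) = √1433 ≈ 37.855, ∠ = arctan(37/8) ≈ 77.80°
quadratic: (j37)² + 4.2·j37 + 100 = -1269 + j155.4 → |·| ≈ 1278.5, ∠ ≈ 173.02°
∠H = 77.80° − 173.02° = -95.22°

-95.2°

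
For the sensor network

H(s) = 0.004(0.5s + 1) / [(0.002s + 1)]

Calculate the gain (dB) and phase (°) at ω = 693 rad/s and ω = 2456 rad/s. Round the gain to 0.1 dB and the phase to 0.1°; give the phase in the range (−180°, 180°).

ω = 693: -1.8 dB, 35.6°; ω = 2456: -0.2 dB, 11.5°

At ω = 693 rad/s:
zero (1 + j693·0.5) = 1 + j346.5 → |·| ≈ 346.5, ∠ ≈ 89.83°
pole (1 + j693·0.002) = 1 + j1.386 → |·| ≈ 1.7091, ∠ ≈ 54.19°
|H| = 0.004 · 346.5 / (1.7091) ≈ 0.81095
Gain = 20 log₁₀(0.81095) ≈ -1.82 dB
∠H = (89.83°) − (54.19°) = 35.64°

At ω = 2456 rad/s:
zero (1 + j2456·0.5) = 1 + j1228 → |·| ≈ 1228, ∠ ≈ 89.95°
pole (1 + j2456·0.002) = 1 + j4.912 → |·| ≈ 5.0128, ∠ ≈ 78.49°
|H| = 0.004 · 1228 / (5.0128) ≈ 0.97989
Gain = 20 log₁₀(0.97989) ≈ -0.18 dB
∠H = (89.95°) − (78.49°) = 11.46°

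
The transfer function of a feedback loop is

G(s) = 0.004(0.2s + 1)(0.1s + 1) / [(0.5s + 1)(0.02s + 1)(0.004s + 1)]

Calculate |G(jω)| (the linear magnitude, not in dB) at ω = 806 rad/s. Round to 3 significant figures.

At ω = 806 rad/s:
zero (1 + j806·0.2) = 1 + j161.2 → |·| ≈ 161.2, ∠ ≈ 89.64°
zero (1 + j806·0.1) = 1 + j80.6 → |·| ≈ 80.606, ∠ ≈ 89.29°
pole (1 + j806·0.5) = 1 + j403 → |·| ≈ 403, ∠ ≈ 89.86°
pole (1 + j806·0.02) = 1 + j16.12 → |·| ≈ 16.151, ∠ ≈ 86.45°
pole (1 + j806·0.004) = 1 + j3.224 → |·| ≈ 3.3755, ∠ ≈ 72.77°
|G| = 0.004 · 161.2 · 80.606 / (403 · 16.151 · 3.3755) ≈ 0.0023656

0.00237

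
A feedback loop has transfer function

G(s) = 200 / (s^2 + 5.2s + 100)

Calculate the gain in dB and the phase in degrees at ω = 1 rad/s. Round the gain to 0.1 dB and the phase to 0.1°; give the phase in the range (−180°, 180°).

6.1 dB, -3.0°

At s = jω = j1:
quadratic: (j1)² + 5.2·j1 + 100 = 99 + j5.2 → |·| ≈ 99.136, ∠ ≈ 3.01°
|G| = 200 / 99.136 ≈ 2.0174
Gain = 20 log₁₀(2.0174) ≈ 6.10 dB
∠G = 0.00° − 3.01° = -3.01°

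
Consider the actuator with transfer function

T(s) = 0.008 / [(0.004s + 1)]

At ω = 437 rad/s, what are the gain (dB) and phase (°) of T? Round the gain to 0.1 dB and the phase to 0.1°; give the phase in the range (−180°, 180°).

At ω = 437 rad/s:
pole (1 + j437·0.004) = 1 + j1.748 → |·| ≈ 2.0138, ∠ ≈ 60.23°
|T| = 0.008 · 1 / (2.0138) ≈ 0.0039726
Gain = 20 log₁₀(0.0039726) ≈ -48.02 dB
∠T = (0°) − (60.23°) = -60.23°

-48.0 dB, -60.2°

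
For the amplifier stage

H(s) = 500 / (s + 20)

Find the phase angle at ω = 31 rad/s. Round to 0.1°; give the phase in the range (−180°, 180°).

-57.2°

Substitute s = j31:
Numerator: 500 = 500 + j0
Denominator: (j31) + 20 = 20 + j31
|N| = √(500² + 0²) ≈ 500, ∠N ≈ 0.00°
|D| = √(20² + 31²) ≈ 36.892, ∠D ≈ 57.17°
∠H = 0.00° − 57.17° = -57.17°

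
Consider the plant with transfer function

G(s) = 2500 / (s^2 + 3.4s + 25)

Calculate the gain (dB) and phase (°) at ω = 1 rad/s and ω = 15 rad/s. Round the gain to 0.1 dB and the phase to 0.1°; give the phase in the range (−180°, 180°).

ω = 1: 40.3 dB, -8.1°; ω = 15: 21.7 dB, -165.7°

At s = jω = j1:
quadratic: (j1)² + 3.4·j1 + 25 = 24 + j3.4 → |·| ≈ 24.24, ∠ ≈ 8.06°
|G| = 2500 / 24.24 ≈ 103.14
Gain = 20 log₁₀(103.14) ≈ 40.27 dB
∠G = 0.00° − 8.06° = -8.06°

At s = jω = j15:
quadratic: (j15)² + 3.4·j15 + 25 = -200 + j51 → |·| ≈ 206.4, ∠ ≈ 165.69°
|G| = 2500 / 206.4 ≈ 12.112
Gain = 20 log₁₀(12.112) ≈ 21.66 dB
∠G = 0.00° − 165.69° = -165.69°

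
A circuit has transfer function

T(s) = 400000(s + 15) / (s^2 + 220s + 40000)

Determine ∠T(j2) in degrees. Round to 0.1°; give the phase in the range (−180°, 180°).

At s = jω = j2:
zero (s+15): 15 + j2 → |·| = √(15²+2²) = √229 ≈ 15.133, ∠ = arctan(2/15) ≈ 7.59°
quadratic: (j2)² + 220·j2 + 40000 = 39996 + j440 → |·| ≈ 39998, ∠ ≈ 0.63°
∠T = 7.59° − 0.63° = 6.96°

7.0°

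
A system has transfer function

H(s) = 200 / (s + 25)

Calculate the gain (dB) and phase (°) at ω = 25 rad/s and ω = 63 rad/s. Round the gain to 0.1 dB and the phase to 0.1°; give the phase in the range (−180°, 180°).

ω = 25: 15.1 dB, -45.0°; ω = 63: 9.4 dB, -68.4°

Substitute s = j25:
Numerator: 200 = 200 + j0
Denominator: (j25) + 25 = 25 + j25
|N| = √(200² + 0²) ≈ 200, ∠N ≈ 0.00°
|D| = √(25² + 25²) ≈ 35.355, ∠D ≈ 45.00°
|H| = 200 / 35.355 ≈ 5.6569
Gain = 20 log₁₀(5.6569) ≈ 15.05 dB
∠H = 0.00° − 45.00° = -45.00°

Substitute s = j63:
Numerator: 200 = 200 + j0
Denominator: (j63) + 25 = 25 + j63
|N| = √(200² + 0²) ≈ 200, ∠N ≈ 0.00°
|D| = √(25² + 63²) ≈ 67.779, ∠D ≈ 68.36°
|H| = 200 / 67.779 ≈ 2.9508
Gain = 20 log₁₀(2.9508) ≈ 9.40 dB
∠H = 0.00° − 68.36° = -68.36°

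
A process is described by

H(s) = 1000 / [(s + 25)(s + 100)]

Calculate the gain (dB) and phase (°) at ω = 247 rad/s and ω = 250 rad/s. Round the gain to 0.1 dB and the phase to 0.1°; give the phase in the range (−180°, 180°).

At s = jω = j247:
pole (s+25): 25 + j247 → |·| = √(25²+247²) = √61634 ≈ 248.26, ∠ = arctan(247/25) ≈ 84.22°
pole (s+100): 100 + j247 → |·| = √(100²+247²) = √71009 ≈ 266.48, ∠ = arctan(247/100) ≈ 67.96°
|H| = 1000 / 66156 ≈ 0.015116
Gain = 20 log₁₀(0.015116) ≈ -36.41 dB
∠H = 0.00° − 152.18° = -152.18°

At s = jω = j250:
pole (s+25): 25 + j250 → |·| = √(25²+250²) = √63125 ≈ 251.25, ∠ = arctan(250/25) ≈ 84.29°
pole (s+100): 100 + j250 → |·| = √(100²+250²) = √72500 ≈ 269.26, ∠ = arctan(250/100) ≈ 68.20°
|H| = 1000 / 67652 ≈ 0.014782
Gain = 20 log₁₀(0.014782) ≈ -36.61 dB
∠H = 0.00° − 152.49° = -152.49°

ω = 247: -36.4 dB, -152.2°; ω = 250: -36.6 dB, -152.5°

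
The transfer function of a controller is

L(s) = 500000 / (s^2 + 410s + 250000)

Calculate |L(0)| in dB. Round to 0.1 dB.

6.0 dB

L(0) = 500000 / 250000 = 2
20 log₁₀(2) ≈ 6.02 dB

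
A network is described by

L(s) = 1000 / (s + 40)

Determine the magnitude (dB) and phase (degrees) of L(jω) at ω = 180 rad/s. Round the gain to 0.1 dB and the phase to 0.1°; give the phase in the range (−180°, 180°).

14.7 dB, -77.5°

At s = jω = j180:
pole (s+40): 40 + j180 → |·| = √(40²+180²) = √34000 ≈ 184.39, ∠ = arctan(180/40) ≈ 77.47°
|L| = 1000 / 184.39 ≈ 5.4233
Gain = 20 log₁₀(5.4233) ≈ 14.69 dB
∠L = 0.00° − 77.47° = -77.47°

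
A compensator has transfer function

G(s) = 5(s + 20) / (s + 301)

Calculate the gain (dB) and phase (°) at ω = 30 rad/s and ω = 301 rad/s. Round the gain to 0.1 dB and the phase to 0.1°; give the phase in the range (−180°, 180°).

ω = 30: -4.5 dB, 50.6°; ω = 301: 11.0 dB, 41.2°

At s = jω = j30:
zero (s+20): 20 + j30 → |·| = √(20²+30²) = √1300 ≈ 36.056, ∠ = arctan(30/20) ≈ 56.31°
pole (s+301): 301 + j30 → |·| = √(301²+30²) = √91501 ≈ 302.49, ∠ = arctan(30/301) ≈ 5.69°
|G| = 5 · 36.056 / 302.49 ≈ 0.59599
Gain = 20 log₁₀(0.59599) ≈ -4.50 dB
∠G = 56.31° − 5.69° = 50.62°

At s = jω = j301:
zero (s+20): 20 + j301 → |·| = √(20²+301²) = √91001 ≈ 301.66, ∠ = arctan(301/20) ≈ 86.20°
pole (s+301): 301 + j301 → |·| = √(301²+301²) = √181202 ≈ 425.68, ∠ = arctan(301/301) ≈ 45.00°
|G| = 5 · 301.66 / 425.68 ≈ 3.5433
Gain = 20 log₁₀(3.5433) ≈ 10.99 dB
∠G = 86.20° − 45.00° = 41.20°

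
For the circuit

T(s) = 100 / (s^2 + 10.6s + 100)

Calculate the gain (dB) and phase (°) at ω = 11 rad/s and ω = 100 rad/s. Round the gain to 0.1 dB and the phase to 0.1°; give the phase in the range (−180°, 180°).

At s = jω = j11:
quadratic: (j11)² + 10.6·j11 + 100 = -21 + j116.6 → |·| ≈ 118.48, ∠ ≈ 100.21°
|T| = 100 / 118.48 ≈ 0.84402
Gain = 20 log₁₀(0.84402) ≈ -1.47 dB
∠T = 0.00° − 100.21° = -100.21°

At s = jω = j100:
quadratic: (j100)² + 10.6·j100 + 100 = -9900 + j1060 → |·| ≈ 9956.6, ∠ ≈ 173.89°
|T| = 100 / 9956.6 ≈ 0.010044
Gain = 20 log₁₀(0.010044) ≈ -39.96 dB
∠T = 0.00° − 173.89° = -173.89°

ω = 11: -1.5 dB, -100.2°; ω = 100: -40.0 dB, -173.9°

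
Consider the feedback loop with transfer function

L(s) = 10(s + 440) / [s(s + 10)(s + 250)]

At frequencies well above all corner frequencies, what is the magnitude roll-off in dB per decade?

-40 dB/decade

Each pole contributes −20 dB/decade at high frequency; each zero contributes +20 dB/decade.
Net: 1 zero(s) − 3 pole(s) → -40 dB/decade.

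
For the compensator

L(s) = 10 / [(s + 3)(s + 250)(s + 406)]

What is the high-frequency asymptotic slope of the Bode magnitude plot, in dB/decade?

Each pole contributes −20 dB/decade at high frequency; each zero contributes +20 dB/decade.
Net: 0 zero(s) − 3 pole(s) → -60 dB/decade.

-60 dB/decade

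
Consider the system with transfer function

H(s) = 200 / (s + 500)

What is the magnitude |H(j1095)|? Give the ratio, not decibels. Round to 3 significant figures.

At s = jω = j1095:
pole (s+500): 500 + j1095 → |·| = √(500²+1095²) = √1449025 ≈ 1203.8, ∠ = arctan(1095/500) ≈ 65.46°
|H| = 200 / 1203.8 ≈ 0.16614

0.166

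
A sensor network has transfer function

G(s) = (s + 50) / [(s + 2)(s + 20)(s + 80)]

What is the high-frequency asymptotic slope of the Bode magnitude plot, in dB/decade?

Each pole contributes −20 dB/decade at high frequency; each zero contributes +20 dB/decade.
Net: 1 zero(s) − 3 pole(s) → -40 dB/decade.

-40 dB/decade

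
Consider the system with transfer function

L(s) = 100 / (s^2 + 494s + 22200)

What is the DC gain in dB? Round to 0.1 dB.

-46.9 dB

L(0) = 100 / 22200 ≈ 0.0045045
20 log₁₀(0.0045045) ≈ -46.93 dB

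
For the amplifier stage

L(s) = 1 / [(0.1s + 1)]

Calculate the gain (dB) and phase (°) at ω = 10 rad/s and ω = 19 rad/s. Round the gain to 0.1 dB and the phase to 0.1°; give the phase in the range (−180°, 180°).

At ω = 10 rad/s:
pole (1 + j10·0.1) = 1 + j1 → |·| ≈ 1.4142, ∠ ≈ 45.00°
|L| = 1 · 1 / (1.4142) ≈ 0.70711
Gain = 20 log₁₀(0.70711) ≈ -3.01 dB
∠L = (0°) − (45.00°) = -45.00°

At ω = 19 rad/s:
pole (1 + j19·0.1) = 1 + j1.9 → |·| ≈ 2.1471, ∠ ≈ 62.24°
|L| = 1 · 1 / (2.1471) ≈ 0.46574
Gain = 20 log₁₀(0.46574) ≈ -6.64 dB
∠L = (0°) − (62.24°) = -62.24°

ω = 10: -3.0 dB, -45.0°; ω = 19: -6.6 dB, -62.2°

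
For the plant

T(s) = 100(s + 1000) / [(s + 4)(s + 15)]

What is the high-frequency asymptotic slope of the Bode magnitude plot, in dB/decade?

Each pole contributes −20 dB/decade at high frequency; each zero contributes +20 dB/decade.
Net: 1 zero(s) − 2 pole(s) → -20 dB/decade.

-20 dB/decade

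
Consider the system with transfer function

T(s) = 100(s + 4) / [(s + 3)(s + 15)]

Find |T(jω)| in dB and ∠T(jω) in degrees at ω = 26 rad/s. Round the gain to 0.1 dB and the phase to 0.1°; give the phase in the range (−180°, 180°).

At s = jω = j26:
zero (s+4): 4 + j26 → |·| = √(4²+26²) = √692 ≈ 26.306, ∠ = arctan(26/4) ≈ 81.25°
pole (s+3): 3 + j26 → |·| = √(3²+26²) = √685 ≈ 26.173, ∠ = arctan(26/3) ≈ 83.42°
pole (s+15): 15 + j26 → |·| = √(15²+26²) = √901 ≈ 30.017, ∠ = arctan(26/15) ≈ 60.02°
|T| = 100 · 26.306 / 785.63 ≈ 3.3484
Gain = 20 log₁₀(3.3484) ≈ 10.50 dB
∠T = 81.25° − 143.44° = -62.19°

10.5 dB, -62.2°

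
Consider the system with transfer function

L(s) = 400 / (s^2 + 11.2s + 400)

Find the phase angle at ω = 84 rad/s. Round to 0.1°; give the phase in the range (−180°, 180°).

At s = jω = j84:
quadratic: (j84)² + 11.2·j84 + 400 = -6656 + j940.8 → |·| ≈ 6722.2, ∠ ≈ 171.95°
∠L = 0.00° − 171.95° = -171.95°

-172.0°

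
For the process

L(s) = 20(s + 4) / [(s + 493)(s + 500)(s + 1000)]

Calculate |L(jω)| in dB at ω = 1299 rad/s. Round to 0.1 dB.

-101.7 dB

At s = jω = j1299:
zero (s+4): 4 + j1299 → |·| = √(4²+1299²) = √1687417 ≈ 1299, ∠ = arctan(1299/4) ≈ 89.82°
pole (s+493): 493 + j1299 → |·| = √(493²+1299²) = √1930450 ≈ 1389.4, ∠ = arctan(1299/493) ≈ 69.22°
pole (s+500): 500 + j1299 → |·| = √(500²+1299²) = √1937401 ≈ 1391.9, ∠ = arctan(1299/500) ≈ 68.95°
pole (s+1000): 1000 + j1299 → |·| = √(1000²+1299²) = √2687401 ≈ 1639.3, ∠ = arctan(1299/1000) ≈ 52.41°
|L| = 20 · 1299 / 3.1703e+09 ≈ 8.1948e-06
Gain = 20 log₁₀(8.1948e-06) ≈ -101.73 dB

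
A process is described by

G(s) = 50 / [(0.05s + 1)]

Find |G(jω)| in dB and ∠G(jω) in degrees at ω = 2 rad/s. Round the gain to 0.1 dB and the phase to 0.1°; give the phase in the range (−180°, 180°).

33.9 dB, -5.7°

At ω = 2 rad/s:
pole (1 + j2·0.05) = 1 + j0.1 → |·| ≈ 1.005, ∠ ≈ 5.71°
|G| = 50 · 1 / (1.005) ≈ 49.751
Gain = 20 log₁₀(49.751) ≈ 33.94 dB
∠G = (0°) − (5.71°) = -5.71°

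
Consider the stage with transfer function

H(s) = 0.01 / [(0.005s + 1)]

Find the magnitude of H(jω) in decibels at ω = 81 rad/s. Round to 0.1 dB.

At ω = 81 rad/s:
pole (1 + j81·0.005) = 1 + j0.405 → |·| ≈ 1.0789, ∠ ≈ 22.05°
|H| = 0.01 · 1 / (1.0789) ≈ 0.0092687
Gain = 20 log₁₀(0.0092687) ≈ -40.66 dB

-40.7 dB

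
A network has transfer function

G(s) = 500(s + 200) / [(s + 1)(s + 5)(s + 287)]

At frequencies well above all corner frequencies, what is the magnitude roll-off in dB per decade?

Each pole contributes −20 dB/decade at high frequency; each zero contributes +20 dB/decade.
Net: 1 zero(s) − 3 pole(s) → -40 dB/decade.

-40 dB/decade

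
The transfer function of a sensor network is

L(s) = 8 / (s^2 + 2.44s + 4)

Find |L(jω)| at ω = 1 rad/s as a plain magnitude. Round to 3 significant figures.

At s = jω = j1:
quadratic: (j1)² + 2.44·j1 + 4 = 3 + j2.44 → |·| ≈ 3.867, ∠ ≈ 39.12°
|L| = 8 / 3.867 ≈ 2.0688

2.07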